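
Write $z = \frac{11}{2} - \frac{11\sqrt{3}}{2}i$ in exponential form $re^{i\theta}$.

r = |z| = sqrt((11/2)^2 + (-11*sqrt(3)/2)^2) = sqrt(121/4 + 363/4) = sqrt(121) = 11
θ = arctan(b/a) = arctan(-9.5263/5.5) (quadrant-adjusted) = -60° = -π/3
z = 11e^(-i*π/3)


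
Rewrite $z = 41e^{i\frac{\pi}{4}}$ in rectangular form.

a = r cos θ = 41 * sqrt(2)/2 = 41*sqrt(2)/2
b = r sin θ = 41 * sqrt(2)/2 = 41*sqrt(2)/2
z = 41*sqrt(2)/2 + (41*sqrt(2)/2)i


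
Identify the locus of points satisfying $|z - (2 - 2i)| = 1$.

|z - z0| = r describes a circle centered at z0 with radius r
Here z0 = 2 - 2i and r = 1
Locus: Circle centered at (2, -2) with radius 1


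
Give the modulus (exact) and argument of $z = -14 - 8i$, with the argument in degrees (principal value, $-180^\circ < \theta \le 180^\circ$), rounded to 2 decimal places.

|z| = sqrt((-14)^2 + (-8)^2) = sqrt(260)
arg(z) = arctan(b/a) = arctan(-8/-14) (quadrant-adjusted) = -150.26°


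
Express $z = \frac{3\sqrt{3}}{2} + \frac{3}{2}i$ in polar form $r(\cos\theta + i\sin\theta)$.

r = |z| = sqrt(a^2 + b^2) = sqrt((3*sqrt(3)/2)^2 + (3/2)^2) = sqrt(27/4 + 9/4) = sqrt(9) = 3
θ = arctan(b/a) = arctan(1.5/2.5981) (quadrant-adjusted) = 30°
z = 3(cos 30° + i sin 30°)


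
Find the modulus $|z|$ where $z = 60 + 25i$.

|z| = sqrt(a^2 + b^2) = sqrt(60^2 + 25^2) = sqrt(4225) = 65


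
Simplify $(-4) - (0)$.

(-4 - 0) + (0 - 0)i = -4


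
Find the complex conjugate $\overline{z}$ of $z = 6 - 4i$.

If z = a + bi, then conjugate(z) = a - bi
conjugate(6 - 4i) = 6 + 4i


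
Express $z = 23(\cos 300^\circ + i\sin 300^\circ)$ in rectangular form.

a = r cos θ = 23 * 1/2 = 23/2
b = r sin θ = 23 * -sqrt(3)/2 = -23*sqrt(3)/2
z = 23/2 - (23*sqrt(3)/2)i


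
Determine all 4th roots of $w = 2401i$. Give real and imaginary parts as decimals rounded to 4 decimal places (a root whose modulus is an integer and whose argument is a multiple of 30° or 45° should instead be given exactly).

|w| = 2401, arg(w) = 90°
Root modulus = 2401^(1/4) = 7
Root arguments: θ_k = (90° + 360°k)/4 for k = 0, 1, ..., 3
Compute each root as (root modulus)(cos θ_k + i sin θ_k) using full-precision intermediates, then round to 4 decimal places.
Roots: 6.4672 + 2.6788i, -2.6788 + 6.4672i, -6.4672 - 2.6788i, 2.6788 - 6.4672i


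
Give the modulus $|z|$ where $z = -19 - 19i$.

|z| = sqrt(a^2 + b^2) = sqrt((-19)^2 + (-19)^2) = sqrt(722) = sqrt(722)


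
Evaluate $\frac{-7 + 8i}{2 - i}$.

Multiply numerator and denominator by conjugate (2 + i):
= (-7 + 8i)(2 + i) / (2^2 + (-1)^2)
= (-22 + 9i) / 5
= -22/5 + (9/5)i


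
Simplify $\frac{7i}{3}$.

Divisor is real, so divide each part by 3:
= 0 + (7/3)i


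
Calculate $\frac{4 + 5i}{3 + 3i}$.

Multiply numerator and denominator by conjugate (3 - 3i):
= (4 + 5i)(3 - 3i) / (3^2 + 3^2)
= (27 + 3i) / 18
Divide through by 3: (9 + i) / 6
= 3/2 + (1/6)i


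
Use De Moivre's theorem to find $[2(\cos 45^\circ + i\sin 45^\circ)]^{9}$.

By De Moivre: z^n = r^n(cos(nθ) + i sin(nθ))
= 2^9(cos(9*45°) + i sin(9*45°))
= 512(cos 45° + i sin 45°)
= 256*sqrt(2) + 256*sqrt(2)i


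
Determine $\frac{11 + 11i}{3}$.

Divisor is real, so divide each part by 3:
= 11/3 + (11/3)i


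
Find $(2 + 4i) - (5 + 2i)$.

(2 - 5) + (4 - 2)i = -3 + 2i


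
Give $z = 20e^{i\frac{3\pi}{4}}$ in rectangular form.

a = r cos θ = 20 * -sqrt(2)/2 = -10*sqrt(2)
b = r sin θ = 20 * sqrt(2)/2 = 10*sqrt(2)
z = -10*sqrt(2) + 10*sqrt(2)i


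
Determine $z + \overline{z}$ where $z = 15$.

z + conjugate(z) = (a + bi) + (a - bi) = 2a
= 2 * 15 = 30


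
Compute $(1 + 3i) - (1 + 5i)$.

(1 - 1) + (3 - 5)i = -2i


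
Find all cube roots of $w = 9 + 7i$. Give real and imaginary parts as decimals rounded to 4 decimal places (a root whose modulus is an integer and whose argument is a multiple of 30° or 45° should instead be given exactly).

|w| = sqrt(130) ≈ 11.401754, arg(w) ≈ 37.874984°
Root modulus = sqrt(130)^(1/3) ≈ 2.250733
Root arguments: θ_k = (arg(w) + 360°k)/3 for k = 0, 1, ..., 2
Compute each root as (root modulus)(cos θ_k + i sin θ_k) using full-precision intermediates, then round to 4 decimal places.
Roots: 2.1963 + 0.4919i, -1.5242 + 1.6561i, -0.6721 - 2.1480i


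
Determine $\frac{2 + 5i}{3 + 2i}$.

Multiply numerator and denominator by conjugate (3 - 2i):
= (2 + 5i)(3 - 2i) / (3^2 + 2^2)
= (16 + 11i) / 13
= 16/13 + (11/13)i


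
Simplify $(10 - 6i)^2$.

(a + bi)^2 = a^2 - b^2 + 2abi
= 10^2 - (-6)^2 + 2*10*(-6)i
= 64 - 120i


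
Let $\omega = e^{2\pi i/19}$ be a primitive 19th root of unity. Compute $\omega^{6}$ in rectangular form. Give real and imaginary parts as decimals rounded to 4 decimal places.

ω^6 = e^(2πi·6/19) = e^(i·12π/19)
= cos(12π/19) + i sin(12π/19)
= -0.4017 + 0.9158i


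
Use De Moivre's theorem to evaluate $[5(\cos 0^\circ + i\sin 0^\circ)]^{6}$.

By De Moivre: z^n = r^n(cos(nθ) + i sin(nθ))
= 5^6(cos(6*0°) + i sin(6*0°))
= 15625(cos 0° + i sin 0°)
= 15625


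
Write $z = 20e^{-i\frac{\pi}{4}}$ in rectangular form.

a = r cos θ = 20 * sqrt(2)/2 = 10*sqrt(2)
b = r sin θ = 20 * -sqrt(2)/2 = -10*sqrt(2)
z = 10*sqrt(2) - 10*sqrt(2)i


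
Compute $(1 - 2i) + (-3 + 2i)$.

(1 + (-3)) + (-2 + 2)i = -2


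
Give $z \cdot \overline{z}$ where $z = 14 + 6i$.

z * conjugate(z) = |z|^2 = a^2 + b^2
= 14^2 + 6^2 = 232


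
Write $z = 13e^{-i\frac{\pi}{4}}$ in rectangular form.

a = r cos θ = 13 * sqrt(2)/2 = 13*sqrt(2)/2
b = r sin θ = 13 * -sqrt(2)/2 = -13*sqrt(2)/2
z = 13*sqrt(2)/2 - (13*sqrt(2)/2)i


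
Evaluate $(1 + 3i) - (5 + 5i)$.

(1 - 5) + (3 - 5)i = -4 - 2i


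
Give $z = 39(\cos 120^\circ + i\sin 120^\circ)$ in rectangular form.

a = r cos θ = 39 * -1/2 = -39/2
b = r sin θ = 39 * sqrt(3)/2 = 39*sqrt(3)/2
z = -39/2 + (39*sqrt(3)/2)i


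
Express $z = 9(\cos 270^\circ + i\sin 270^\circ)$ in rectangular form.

a = r cos θ = 9 * 0 = 0
b = r sin θ = 9 * -1 = -9
z = -9i


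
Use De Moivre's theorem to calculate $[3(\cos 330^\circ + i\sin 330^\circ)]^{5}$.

By De Moivre: z^n = r^n(cos(nθ) + i sin(nθ))
= 3^5(cos(5*330°) + i sin(5*330°))
= 243(cos 210° + i sin 210°)
= -243*sqrt(3)/2 - (243/2)i


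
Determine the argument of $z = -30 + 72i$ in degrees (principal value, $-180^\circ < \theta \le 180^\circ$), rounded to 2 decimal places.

θ = arctan(b/a) = arctan(72/-30) (quadrant-adjusted) = 112.62°


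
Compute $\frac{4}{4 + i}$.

Multiply numerator and denominator by conjugate (4 - i):
= (4)(4 - i) / (4^2 + 1^2)
= (16 - 4i) / 17
= 16/17 - (4/17)i


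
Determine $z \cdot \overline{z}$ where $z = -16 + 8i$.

z * conjugate(z) = |z|^2 = a^2 + b^2
= (-16)^2 + 8^2 = 320


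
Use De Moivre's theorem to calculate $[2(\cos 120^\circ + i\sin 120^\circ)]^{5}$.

By De Moivre: z^n = r^n(cos(nθ) + i sin(nθ))
= 2^5(cos(5*120°) + i sin(5*120°))
= 32(cos 240° + i sin 240°)
= -16 - 16*sqrt(3)i


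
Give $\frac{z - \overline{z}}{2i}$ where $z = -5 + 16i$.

z - conjugate(z) = 2bi
(z - conjugate(z))/(2i) = 2bi/(2i) = b = 16


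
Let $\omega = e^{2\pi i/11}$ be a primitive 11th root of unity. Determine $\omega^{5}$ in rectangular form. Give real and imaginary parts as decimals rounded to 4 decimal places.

ω^5 = e^(2πi·5/11) = e^(i·10π/11)
= cos(10π/11) + i sin(10π/11)
= -0.9595 + 0.2817i


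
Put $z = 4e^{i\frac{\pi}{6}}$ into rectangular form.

a = r cos θ = 4 * sqrt(3)/2 = 2*sqrt(3)
b = r sin θ = 4 * 1/2 = 2
z = 2*sqrt(3) + 2i


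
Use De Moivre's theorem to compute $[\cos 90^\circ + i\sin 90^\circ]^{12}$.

By De Moivre: z^n = r^n(cos(nθ) + i sin(nθ))
= 1^12(cos(12*90°) + i sin(12*90°))
= 1(cos 0° + i sin 0°)
= 1


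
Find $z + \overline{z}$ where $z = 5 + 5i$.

z + conjugate(z) = (a + bi) + (a - bi) = 2a
= 2 * 5 = 10


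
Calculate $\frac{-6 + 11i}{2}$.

Divisor is real, so divide each part by 2:
= -3 + (11/2)i


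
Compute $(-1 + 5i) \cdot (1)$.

(a1*a2 - b1*b2) + (a1*b2 + b1*a2)i
= (-1 - 0) + (0 + 5)i
= -1 + 5i


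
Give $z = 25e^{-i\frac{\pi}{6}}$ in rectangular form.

a = r cos θ = 25 * sqrt(3)/2 = 25*sqrt(3)/2
b = r sin θ = 25 * -1/2 = -25/2
z = 25*sqrt(3)/2 - (25/2)i


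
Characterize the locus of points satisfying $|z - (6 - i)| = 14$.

|z - z0| = r describes a circle centered at z0 with radius r
Here z0 = 6 - i and r = 14
Locus: Circle centered at (6, -1) with radius 14


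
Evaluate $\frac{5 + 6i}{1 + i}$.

Multiply numerator and denominator by conjugate (1 - i):
= (5 + 6i)(1 - i) / (1^2 + 1^2)
= (11 + i) / 2
= 11/2 + (1/2)i


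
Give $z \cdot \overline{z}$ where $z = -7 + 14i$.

z * conjugate(z) = |z|^2 = a^2 + b^2
= (-7)^2 + 14^2 = 245


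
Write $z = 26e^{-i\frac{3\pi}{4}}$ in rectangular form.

a = r cos θ = 26 * -sqrt(2)/2 = -13*sqrt(2)
b = r sin θ = 26 * -sqrt(2)/2 = -13*sqrt(2)
z = -13*sqrt(2) - 13*sqrt(2)i


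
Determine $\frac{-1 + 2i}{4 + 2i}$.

Multiply numerator and denominator by conjugate (4 - 2i):
= (-1 + 2i)(4 - 2i) / (4^2 + 2^2)
= (10i) / 20
Divide through by 10: (i) / 2
= 0 + (1/2)i


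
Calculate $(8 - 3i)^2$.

(a + bi)^2 = a^2 - b^2 + 2abi
= 8^2 - (-3)^2 + 2*8*(-3)i
= 55 - 48i


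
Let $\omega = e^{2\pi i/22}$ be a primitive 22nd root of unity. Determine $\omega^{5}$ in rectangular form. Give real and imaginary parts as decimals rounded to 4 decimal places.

ω^5 = e^(2πi·5/22) = e^(i·5π/11)
= cos(5π/11) + i sin(5π/11)
= 0.1423 + 0.9898i


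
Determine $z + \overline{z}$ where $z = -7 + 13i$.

z + conjugate(z) = (a + bi) + (a - bi) = 2a
= 2 * (-7) = -14


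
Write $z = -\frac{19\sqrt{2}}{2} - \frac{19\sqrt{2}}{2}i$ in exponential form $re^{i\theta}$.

r = |z| = sqrt((-19*sqrt(2)/2)^2 + (-19*sqrt(2)/2)^2) = sqrt(361/2 + 361/2) = sqrt(361) = 19
θ = arctan(b/a) = arctan(-13.435/-13.435) (quadrant-adjusted) = -135° = -3π/4
z = 19e^(-i*3π/4)


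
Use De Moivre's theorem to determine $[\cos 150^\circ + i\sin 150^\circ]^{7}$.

By De Moivre: z^n = r^n(cos(nθ) + i sin(nθ))
= 1^7(cos(7*150°) + i sin(7*150°))
= 1(cos 330° + i sin 330°)
= sqrt(3)/2 - (1/2)i


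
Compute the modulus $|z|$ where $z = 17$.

|z| = sqrt(a^2 + b^2) = sqrt(17^2 + 0^2) = sqrt(289) = 17


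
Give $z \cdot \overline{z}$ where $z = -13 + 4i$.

z * conjugate(z) = |z|^2 = a^2 + b^2
= (-13)^2 + 4^2 = 185


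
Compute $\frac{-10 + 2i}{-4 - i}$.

Multiply numerator and denominator by conjugate (-4 + i):
= (-10 + 2i)(-4 + i) / ((-4)^2 + (-1)^2)
= (38 - 18i) / 17
= 38/17 - (18/17)i


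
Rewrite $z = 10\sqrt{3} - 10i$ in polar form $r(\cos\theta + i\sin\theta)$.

r = |z| = sqrt(a^2 + b^2) = sqrt((10*sqrt(3))^2 + (-10)^2) = sqrt(300 + 100) = sqrt(400) = 20
θ = arctan(b/a) = arctan(-10/17.3205) (quadrant-adjusted) = 330°
z = 20(cos 330° + i sin 330°)


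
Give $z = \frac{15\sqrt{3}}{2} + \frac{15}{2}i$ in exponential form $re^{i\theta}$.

r = |z| = sqrt((15*sqrt(3)/2)^2 + (15/2)^2) = sqrt(675/4 + 225/4) = sqrt(225) = 15
θ = arctan(b/a) = arctan(7.5/12.9904) (quadrant-adjusted) = 30° = π/6
z = 15e^(i*π/6)


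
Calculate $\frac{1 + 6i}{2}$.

Divisor is real, so divide each part by 2:
= 1/2 + 3i


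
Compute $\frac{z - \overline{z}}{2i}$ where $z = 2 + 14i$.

z - conjugate(z) = 2bi
(z - conjugate(z))/(2i) = 2bi/(2i) = b = 14


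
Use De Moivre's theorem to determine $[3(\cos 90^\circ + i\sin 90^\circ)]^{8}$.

By De Moivre: z^n = r^n(cos(nθ) + i sin(nθ))
= 3^8(cos(8*90°) + i sin(8*90°))
= 6561(cos 0° + i sin 0°)
= 6561


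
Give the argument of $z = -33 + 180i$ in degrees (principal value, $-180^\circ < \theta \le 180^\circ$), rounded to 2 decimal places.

θ = arctan(b/a) = arctan(180/-33) (quadrant-adjusted) = 100.39°


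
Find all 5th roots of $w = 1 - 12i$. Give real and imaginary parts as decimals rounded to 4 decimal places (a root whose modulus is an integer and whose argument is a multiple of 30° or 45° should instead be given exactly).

|w| = sqrt(145) ≈ 12.041595, arg(w) ≈ 274.763642°
Root modulus = sqrt(145)^(1/5) ≈ 1.644890
Root arguments: θ_k = (arg(w) + 360°k)/5 for k = 0, 1, ..., 4
Compute each root as (root modulus)(cos θ_k + i sin θ_k) using full-precision intermediates, then round to 4 decimal places.
Roots: 0.9446 + 1.3466i, -0.9888 + 1.3145i, -1.5557 - 0.5342i, 0.0274 - 1.6447i, 1.5726 - 0.4822i


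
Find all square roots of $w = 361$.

|w| = 361, arg(w) = 0°
Root modulus = 361^(1/2) = 19
Root arguments: θ_k = (0° + 360°k)/2 for k = 0, 1, ..., 1
Roots: 19, -19


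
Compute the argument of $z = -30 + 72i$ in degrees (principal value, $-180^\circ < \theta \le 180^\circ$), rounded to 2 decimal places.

θ = arctan(b/a) = arctan(72/-30) (quadrant-adjusted) = 112.62°


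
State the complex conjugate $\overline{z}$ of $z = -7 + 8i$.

If z = a + bi, then conjugate(z) = a - bi
conjugate(-7 + 8i) = -7 - 8i


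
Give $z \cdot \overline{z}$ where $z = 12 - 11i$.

z * conjugate(z) = |z|^2 = a^2 + b^2
= 12^2 + (-11)^2 = 265


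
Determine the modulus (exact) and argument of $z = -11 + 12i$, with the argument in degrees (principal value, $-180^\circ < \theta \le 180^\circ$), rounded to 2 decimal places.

|z| = sqrt((-11)^2 + 12^2) = sqrt(265)
arg(z) = arctan(b/a) = arctan(12/-11) (quadrant-adjusted) = 132.51°


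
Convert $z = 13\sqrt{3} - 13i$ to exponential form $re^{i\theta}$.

r = |z| = sqrt((13*sqrt(3))^2 + (-13)^2) = sqrt(507 + 169) = sqrt(676) = 26
θ = arctan(b/a) = arctan(-13/22.5167) (quadrant-adjusted) = -30° = -π/6
z = 26e^(-i*π/6)


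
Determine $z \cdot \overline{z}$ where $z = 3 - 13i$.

z * conjugate(z) = |z|^2 = a^2 + b^2
= 3^2 + (-13)^2 = 178


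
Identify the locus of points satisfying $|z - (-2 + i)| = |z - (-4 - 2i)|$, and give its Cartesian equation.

|z - z1| = |z - z2| means z is equidistant from z1 and z2,
i.e. the perpendicular bisector of the segment from (-2, 1) to (-4, -2) (midpoint (-3, -1/2)).
With z = x + yi, square both sides:
(x - (-2))^2 + (y - 1)^2 = (x - (-4))^2 + (y - (-2))^2
The x^2 and y^2 terms cancel: -4x + (-6)y = 20 - 5 = 15
Simplify: 4x + 6y = -15
Locus: Perpendicular bisector of the segment from (-2, 1) to (-4, -2): the line 4x + 6y = -15


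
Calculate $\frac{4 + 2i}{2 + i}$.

Multiply numerator and denominator by conjugate (2 - i):
= (4 + 2i)(2 - i) / (2^2 + 1^2)
= (10) / 5
= 2


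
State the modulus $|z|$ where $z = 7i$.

|z| = sqrt(a^2 + b^2) = sqrt(0^2 + 7^2) = sqrt(49) = 7


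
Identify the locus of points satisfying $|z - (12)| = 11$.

|z - z0| = r describes a circle centered at z0 with radius r
Here z0 = 12 and r = 11
Locus: Circle centered at (12, 0) with radius 11


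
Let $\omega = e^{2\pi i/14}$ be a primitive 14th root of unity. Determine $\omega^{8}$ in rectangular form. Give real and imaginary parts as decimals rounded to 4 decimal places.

ω^8 = e^(2πi·8/14) = e^(i·8π/7)
= cos(8π/7) + i sin(8π/7)
= -0.9010 - 0.4339i


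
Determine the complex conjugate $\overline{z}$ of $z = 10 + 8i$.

If z = a + bi, then conjugate(z) = a - bi
conjugate(10 + 8i) = 10 - 8i


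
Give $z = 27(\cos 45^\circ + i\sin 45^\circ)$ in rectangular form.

a = r cos θ = 27 * sqrt(2)/2 = 27*sqrt(2)/2
b = r sin θ = 27 * sqrt(2)/2 = 27*sqrt(2)/2
z = 27*sqrt(2)/2 + (27*sqrt(2)/2)i


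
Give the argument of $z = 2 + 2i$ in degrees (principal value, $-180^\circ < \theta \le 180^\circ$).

θ = arctan(b/a) = arctan(2/2) (quadrant-adjusted) = 45°


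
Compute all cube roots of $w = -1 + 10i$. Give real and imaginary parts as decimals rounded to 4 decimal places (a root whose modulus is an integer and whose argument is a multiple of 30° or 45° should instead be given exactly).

|w| = sqrt(101) ≈ 10.049876, arg(w) ≈ 95.710593°
Root modulus = sqrt(101)^(1/3) ≈ 2.158011
Root arguments: θ_k = (arg(w) + 360°k)/3 for k = 0, 1, ..., 2
Compute each root as (root modulus)(cos θ_k + i sin θ_k) using full-precision intermediates, then round to 4 decimal places.
Roots: 1.8320 + 1.1405i, -1.9037 + 1.0163i, 0.0717 - 2.1568i


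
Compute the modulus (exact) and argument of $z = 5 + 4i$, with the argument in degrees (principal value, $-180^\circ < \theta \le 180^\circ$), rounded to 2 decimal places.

|z| = sqrt(5^2 + 4^2) = sqrt(41)
arg(z) = arctan(b/a) = arctan(4/5) (quadrant-adjusted) = 38.66°


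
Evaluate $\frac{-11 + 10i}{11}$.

Divisor is real, so divide each part by 11:
= -1 + (10/11)i


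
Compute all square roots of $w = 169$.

|w| = 169, arg(w) = 0°
Root modulus = 169^(1/2) = 13
Root arguments: θ_k = (0° + 360°k)/2 for k = 0, 1, ..., 1
Roots: 13, -13


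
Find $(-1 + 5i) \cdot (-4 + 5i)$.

(a1*a2 - b1*b2) + (a1*b2 + b1*a2)i
= (4 - 25) + (-5 + (-20))i
= -21 - 25i


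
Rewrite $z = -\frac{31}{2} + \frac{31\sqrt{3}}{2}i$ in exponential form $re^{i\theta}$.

r = |z| = sqrt((-31/2)^2 + (31*sqrt(3)/2)^2) = sqrt(961/4 + 2883/4) = sqrt(961) = 31
θ = arctan(b/a) = arctan(26.8468/-15.5) (quadrant-adjusted) = 120° = 2π/3
z = 31e^(i*2π/3)


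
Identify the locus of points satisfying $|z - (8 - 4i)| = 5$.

|z - z0| = r describes a circle centered at z0 with radius r
Here z0 = 8 - 4i and r = 5
Locus: Circle centered at (8, -4) with radius 5


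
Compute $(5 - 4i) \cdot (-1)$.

(a1*a2 - b1*b2) + (a1*b2 + b1*a2)i
= (-5 - 0) + (0 + 4)i
= -5 + 4i


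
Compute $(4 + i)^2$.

(a + bi)^2 = a^2 - b^2 + 2abi
= 4^2 - 1^2 + 2*4*1i
= 15 + 8i


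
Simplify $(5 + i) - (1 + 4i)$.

(5 - 1) + (1 - 4)i = 4 - 3i


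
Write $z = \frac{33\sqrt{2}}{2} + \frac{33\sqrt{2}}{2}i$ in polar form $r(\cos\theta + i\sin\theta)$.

r = |z| = sqrt(a^2 + b^2) = sqrt((33*sqrt(2)/2)^2 + (33*sqrt(2)/2)^2) = sqrt(1089/2 + 1089/2) = sqrt(1089) = 33
θ = arctan(b/a) = arctan(23.3345/23.3345) (quadrant-adjusted) = 45°
z = 33(cos 45° + i sin 45°)


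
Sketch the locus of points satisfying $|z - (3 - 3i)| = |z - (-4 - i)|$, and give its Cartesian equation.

|z - z1| = |z - z2| means z is equidistant from z1 and z2,
i.e. the perpendicular bisector of the segment from (3, -3) to (-4, -1) (midpoint (-1/2, -2)).
With z = x + yi, square both sides:
(x - 3)^2 + (y - (-3))^2 = (x - (-4))^2 + (y - (-1))^2
The x^2 and y^2 terms cancel: -14x + 4y = 17 - 18 = -1
Simplify: 14x - 4y = 1
Locus: Perpendicular bisector of the segment from (3, -3) to (-4, -1): the line 14x - 4y = 1


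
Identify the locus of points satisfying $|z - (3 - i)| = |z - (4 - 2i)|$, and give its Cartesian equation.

|z - z1| = |z - z2| means z is equidistant from z1 and z2,
i.e. the perpendicular bisector of the segment from (3, -1) to (4, -2) (midpoint (7/2, -3/2)).
With z = x + yi, square both sides:
(x - 3)^2 + (y - (-1))^2 = (x - 4)^2 + (y - (-2))^2
The x^2 and y^2 terms cancel: 2x + (-2)y = 20 - 10 = 10
Simplify: x - y = 5
Locus: Perpendicular bisector of the segment from (3, -1) to (4, -2): the line x - y = 5


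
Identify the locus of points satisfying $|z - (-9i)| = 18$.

|z - z0| = r describes a circle centered at z0 with radius r
Here z0 = -9i and r = 18
Locus: Circle centered at (0, -9) with radius 18


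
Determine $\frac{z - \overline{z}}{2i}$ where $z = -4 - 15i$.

z - conjugate(z) = 2bi
(z - conjugate(z))/(2i) = 2bi/(2i) = b = -15


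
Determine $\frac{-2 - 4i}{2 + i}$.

Multiply numerator and denominator by conjugate (2 - i):
= (-2 - 4i)(2 - i) / (2^2 + 1^2)
= (-8 - 6i) / 5
= -8/5 - (6/5)i


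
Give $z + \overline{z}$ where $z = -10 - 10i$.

z + conjugate(z) = (a + bi) + (a - bi) = 2a
= 2 * (-10) = -20


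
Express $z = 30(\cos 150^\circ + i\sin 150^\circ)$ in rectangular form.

a = r cos θ = 30 * -sqrt(3)/2 = -15*sqrt(3)
b = r sin θ = 30 * 1/2 = 15
z = -15*sqrt(3) + 15i


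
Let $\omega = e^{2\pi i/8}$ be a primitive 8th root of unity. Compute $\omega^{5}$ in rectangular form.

ω^5 = e^(2πi·5/8) = e^(i·5π/4)
= cos(5π/4) + i sin(5π/4)
= -sqrt(2)/2 - (sqrt(2)/2)i


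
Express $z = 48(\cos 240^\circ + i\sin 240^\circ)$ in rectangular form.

a = r cos θ = 48 * -1/2 = -24
b = r sin θ = 48 * -sqrt(3)/2 = -24*sqrt(3)
z = -24 - 24*sqrt(3)i


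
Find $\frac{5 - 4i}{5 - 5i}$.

Multiply numerator and denominator by conjugate (5 + 5i):
= (5 - 4i)(5 + 5i) / (5^2 + (-5)^2)
= (45 + 5i) / 50
Divide through by 5: (9 + i) / 10
= 9/10 + (1/10)i


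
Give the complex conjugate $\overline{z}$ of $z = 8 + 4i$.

If z = a + bi, then conjugate(z) = a - bi
conjugate(8 + 4i) = 8 - 4i


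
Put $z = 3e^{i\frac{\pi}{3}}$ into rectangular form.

a = r cos θ = 3 * 1/2 = 3/2
b = r sin θ = 3 * sqrt(3)/2 = 3*sqrt(3)/2
z = 3/2 + (3*sqrt(3)/2)i


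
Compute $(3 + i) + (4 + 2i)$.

(3 + 4) + (1 + 2)i = 7 + 3i


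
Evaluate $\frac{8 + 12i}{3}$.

Divisor is real, so divide each part by 3:
= 8/3 + 4i


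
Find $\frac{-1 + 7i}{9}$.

Divisor is real, so divide each part by 9:
= -1/9 + (7/9)i


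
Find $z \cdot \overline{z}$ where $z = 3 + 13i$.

z * conjugate(z) = |z|^2 = a^2 + b^2
= 3^2 + 13^2 = 178


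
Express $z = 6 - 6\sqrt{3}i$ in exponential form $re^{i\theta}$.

r = |z| = sqrt((6)^2 + (-6*sqrt(3))^2) = sqrt(36 + 108) = sqrt(144) = 12
θ = arctan(b/a) = arctan(-10.3923/6) (quadrant-adjusted) = -60° = -π/3
z = 12e^(-i*π/3)


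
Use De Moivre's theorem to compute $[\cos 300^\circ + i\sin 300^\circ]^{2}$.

By De Moivre: z^n = r^n(cos(nθ) + i sin(nθ))
= 1^2(cos(2*300°) + i sin(2*300°))
= 1(cos 240° + i sin 240°)
= -1/2 - (sqrt(3)/2)i


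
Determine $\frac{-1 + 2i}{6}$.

Divisor is real, so divide each part by 6:
= -1/6 + (1/3)i


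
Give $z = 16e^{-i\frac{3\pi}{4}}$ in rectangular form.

a = r cos θ = 16 * -sqrt(2)/2 = -8*sqrt(2)
b = r sin θ = 16 * -sqrt(2)/2 = -8*sqrt(2)
z = -8*sqrt(2) - 8*sqrt(2)i


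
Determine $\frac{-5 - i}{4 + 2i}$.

Multiply numerator and denominator by conjugate (4 - 2i):
= (-5 - i)(4 - 2i) / (4^2 + 2^2)
= (-22 + 6i) / 20
Divide through by 2: (-11 + 3i) / 10
= -11/10 + (3/10)i


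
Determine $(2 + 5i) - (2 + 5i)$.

(2 - 2) + (5 - 5)i = 0


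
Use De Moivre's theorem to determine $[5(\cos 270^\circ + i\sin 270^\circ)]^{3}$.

By De Moivre: z^n = r^n(cos(nθ) + i sin(nθ))
= 5^3(cos(3*270°) + i sin(3*270°))
= 125(cos 90° + i sin 90°)
= 125i


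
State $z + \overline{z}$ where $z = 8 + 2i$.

z + conjugate(z) = (a + bi) + (a - bi) = 2a
= 2 * 8 = 16


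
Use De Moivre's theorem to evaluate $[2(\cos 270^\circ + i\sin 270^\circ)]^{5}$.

By De Moivre: z^n = r^n(cos(nθ) + i sin(nθ))
= 2^5(cos(5*270°) + i sin(5*270°))
= 32(cos 270° + i sin 270°)
= -32i


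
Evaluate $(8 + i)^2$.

(a + bi)^2 = a^2 - b^2 + 2abi
= 8^2 - 1^2 + 2*8*1i
= 63 + 16i


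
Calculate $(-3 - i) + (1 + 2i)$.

(-3 + 1) + (-1 + 2)i = -2 + i


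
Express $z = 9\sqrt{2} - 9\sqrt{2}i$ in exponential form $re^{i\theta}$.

r = |z| = sqrt((9*sqrt(2))^2 + (-9*sqrt(2))^2) = sqrt(162 + 162) = sqrt(324) = 18
θ = arctan(b/a) = arctan(-12.7279/12.7279) (quadrant-adjusted) = -45° = -π/4
z = 18e^(-i*π/4)


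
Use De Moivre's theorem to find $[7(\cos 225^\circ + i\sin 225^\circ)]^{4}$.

By De Moivre: z^n = r^n(cos(nθ) + i sin(nθ))
= 7^4(cos(4*225°) + i sin(4*225°))
= 2401(cos 180° + i sin 180°)
= -2401


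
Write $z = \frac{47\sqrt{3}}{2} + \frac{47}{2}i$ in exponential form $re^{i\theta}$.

r = |z| = sqrt((47*sqrt(3)/2)^2 + (47/2)^2) = sqrt(6627/4 + 2209/4) = sqrt(2209) = 47
θ = arctan(b/a) = arctan(23.5/40.7032) (quadrant-adjusted) = 30° = π/6
z = 47e^(i*π/6)


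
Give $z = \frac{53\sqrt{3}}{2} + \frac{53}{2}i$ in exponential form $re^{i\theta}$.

r = |z| = sqrt((53*sqrt(3)/2)^2 + (53/2)^2) = sqrt(8427/4 + 2809/4) = sqrt(2809) = 53
θ = arctan(b/a) = arctan(26.5/45.8993) (quadrant-adjusted) = 30° = π/6
z = 53e^(i*π/6)


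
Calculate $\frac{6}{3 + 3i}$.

Multiply numerator and denominator by conjugate (3 - 3i):
= (6)(3 - 3i) / (3^2 + 3^2)
= (18 - 18i) / 18
= 1 - i


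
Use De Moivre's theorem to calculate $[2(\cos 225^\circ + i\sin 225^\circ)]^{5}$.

By De Moivre: z^n = r^n(cos(nθ) + i sin(nθ))
= 2^5(cos(5*225°) + i sin(5*225°))
= 32(cos 45° + i sin 45°)
= 16*sqrt(2) + 16*sqrt(2)i


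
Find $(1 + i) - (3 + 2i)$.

(1 - 3) + (1 - 2)i = -2 - i


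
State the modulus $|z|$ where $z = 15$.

|z| = sqrt(a^2 + b^2) = sqrt(15^2 + 0^2) = sqrt(225) = 15


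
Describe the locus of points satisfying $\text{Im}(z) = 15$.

Im(z) = y where z = x + yi; the equation y = 15 is satisfied by all points with that y-coordinate
Locus: Horizontal line y = 15


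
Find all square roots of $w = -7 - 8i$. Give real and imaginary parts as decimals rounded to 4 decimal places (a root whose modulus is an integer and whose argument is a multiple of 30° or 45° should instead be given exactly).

|w| = sqrt(113) ≈ 10.630146, arg(w) ≈ 228.814075°
Root modulus = sqrt(113)^(1/2) ≈ 3.260390
Root arguments: θ_k = (arg(w) + 360°k)/2 for k = 0, 1, ..., 1
Compute each root as (root modulus)(cos θ_k + i sin θ_k) using full-precision intermediates, then round to 4 decimal places.
Roots: -1.3472 + 2.9690i, 1.3472 - 2.9690i


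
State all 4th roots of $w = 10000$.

|w| = 10000, arg(w) = 0°
Root modulus = 10000^(1/4) = 10
Root arguments: θ_k = (0° + 360°k)/4 for k = 0, 1, ..., 3
Roots: 10, 10i, -10, -10i


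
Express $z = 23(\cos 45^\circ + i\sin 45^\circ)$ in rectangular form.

a = r cos θ = 23 * sqrt(2)/2 = 23*sqrt(2)/2
b = r sin θ = 23 * sqrt(2)/2 = 23*sqrt(2)/2
z = 23*sqrt(2)/2 + (23*sqrt(2)/2)i


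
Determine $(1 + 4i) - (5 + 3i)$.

(1 - 5) + (4 - 3)i = -4 + i


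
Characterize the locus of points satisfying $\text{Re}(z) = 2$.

Re(z) = x where z = x + yi; the equation x = 2 is satisfied by all points with that x-coordinate
Locus: Vertical line x = 2


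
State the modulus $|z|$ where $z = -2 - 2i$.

|z| = sqrt(a^2 + b^2) = sqrt((-2)^2 + (-2)^2) = sqrt(8) = sqrt(8)


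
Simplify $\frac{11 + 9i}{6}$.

Divisor is real, so divide each part by 6:
= 11/6 + (3/2)i


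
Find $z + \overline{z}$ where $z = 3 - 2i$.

z + conjugate(z) = (a + bi) + (a - bi) = 2a
= 2 * 3 = 6


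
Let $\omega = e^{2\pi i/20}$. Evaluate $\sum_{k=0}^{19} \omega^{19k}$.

Let ζ = ω^19 = e^(2πi·19/20). Since 20 ∤ 19, ζ ≠ 1.
Sum = Σ_{k=0}^{19} ζ^k = (ζ^20 - 1)/(ζ - 1) = (ω^{19·20} - 1)/(ζ - 1) = (1 - 1)/(ζ - 1) = 0


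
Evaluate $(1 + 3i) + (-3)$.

(1 + (-3)) + (3 + 0)i = -2 + 3i


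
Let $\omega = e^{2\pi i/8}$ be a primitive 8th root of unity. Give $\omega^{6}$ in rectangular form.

ω^6 = e^(2πi·6/8) = e^(i·3π/2)
= cos(3π/2) + i sin(3π/2)
= -i


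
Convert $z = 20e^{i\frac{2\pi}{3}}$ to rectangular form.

a = r cos θ = 20 * -1/2 = -10
b = r sin θ = 20 * sqrt(3)/2 = 10*sqrt(3)
z = -10 + 10*sqrt(3)i


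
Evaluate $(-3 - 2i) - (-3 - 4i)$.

(-3 - (-3)) + (-2 - (-4))i = 2i


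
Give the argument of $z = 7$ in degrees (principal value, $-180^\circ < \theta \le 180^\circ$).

b = 0 and a > 0, so z lies on the positive real axis: θ = 0°


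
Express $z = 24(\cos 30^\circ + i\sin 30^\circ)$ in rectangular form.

a = r cos θ = 24 * sqrt(3)/2 = 12*sqrt(3)
b = r sin θ = 24 * 1/2 = 12
z = 12*sqrt(3) + 12i


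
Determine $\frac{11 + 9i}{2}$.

Divisor is real, so divide each part by 2:
= 11/2 + (9/2)i


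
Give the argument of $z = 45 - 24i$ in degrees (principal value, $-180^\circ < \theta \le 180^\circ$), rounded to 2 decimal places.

θ = arctan(b/a) = arctan(-24/45) (quadrant-adjusted) = -28.07°


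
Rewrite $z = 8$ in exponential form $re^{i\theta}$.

r = |z| = sqrt((8)^2 + (0)^2) = sqrt(64 + 0) = sqrt(64) = 8
b = 0 and a > 0, so z lies on the positive real axis: θ = 0
z = 8e^(i*0) = 8


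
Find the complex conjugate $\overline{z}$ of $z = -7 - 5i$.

If z = a + bi, then conjugate(z) = a - bi
conjugate(-7 - 5i) = -7 + 5i


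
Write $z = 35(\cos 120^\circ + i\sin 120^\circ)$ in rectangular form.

a = r cos θ = 35 * -1/2 = -35/2
b = r sin θ = 35 * sqrt(3)/2 = 35*sqrt(3)/2
z = -35/2 + (35*sqrt(3)/2)i


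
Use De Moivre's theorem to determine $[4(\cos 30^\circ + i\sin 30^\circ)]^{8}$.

By De Moivre: z^n = r^n(cos(nθ) + i sin(nθ))
= 4^8(cos(8*30°) + i sin(8*30°))
= 65536(cos 240° + i sin 240°)
= -32768 - 32768*sqrt(3)i


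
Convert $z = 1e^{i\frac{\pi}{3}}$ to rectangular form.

a = r cos θ = 1 * 1/2 = 1/2
b = r sin θ = 1 * sqrt(3)/2 = sqrt(3)/2
z = 1/2 + (sqrt(3)/2)i


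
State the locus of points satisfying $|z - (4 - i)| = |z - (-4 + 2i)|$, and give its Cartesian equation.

|z - z1| = |z - z2| means z is equidistant from z1 and z2,
i.e. the perpendicular bisector of the segment from (4, -1) to (-4, 2) (midpoint (0, 1/2)).
With z = x + yi, square both sides:
(x - 4)^2 + (y - (-1))^2 = (x - (-4))^2 + (y - 2)^2
The x^2 and y^2 terms cancel: -16x + 6y = 20 - 17 = 3
Simplify: 16x - 6y = -3
Locus: Perpendicular bisector of the segment from (4, -1) to (-4, 2): the line 16x - 6y = -3


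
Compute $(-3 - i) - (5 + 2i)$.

(-3 - 5) + (-1 - 2)i = -8 - 3i


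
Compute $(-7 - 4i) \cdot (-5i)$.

(a1*a2 - b1*b2) + (a1*b2 + b1*a2)i
= (0 - 20) + (35 + 0)i
= -20 + 35i


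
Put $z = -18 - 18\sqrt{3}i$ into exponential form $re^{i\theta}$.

r = |z| = sqrt((-18)^2 + (-18*sqrt(3))^2) = sqrt(324 + 972) = sqrt(1296) = 36
θ = arctan(b/a) = arctan(-31.1769/-18) (quadrant-adjusted) = -120° = -2π/3
z = 36e^(-i*2π/3)


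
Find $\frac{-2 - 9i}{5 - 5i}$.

Multiply numerator and denominator by conjugate (5 + 5i):
= (-2 - 9i)(5 + 5i) / (5^2 + (-5)^2)
= (35 - 55i) / 50
Divide through by 5: (7 - 11i) / 10
= 7/10 - (11/10)i


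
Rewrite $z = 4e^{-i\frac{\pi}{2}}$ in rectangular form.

a = r cos θ = 4 * 0 = 0
b = r sin θ = 4 * -1 = -4
z = -4i


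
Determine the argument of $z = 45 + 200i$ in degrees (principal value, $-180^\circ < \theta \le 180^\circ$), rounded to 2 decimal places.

θ = arctan(b/a) = arctan(200/45) (quadrant-adjusted) = 77.32°


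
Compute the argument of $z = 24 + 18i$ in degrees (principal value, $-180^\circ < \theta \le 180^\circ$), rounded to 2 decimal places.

θ = arctan(b/a) = arctan(18/24) (quadrant-adjusted) = 36.87°


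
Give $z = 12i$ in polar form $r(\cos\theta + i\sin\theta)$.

r = |z| = sqrt(a^2 + b^2) = sqrt((0)^2 + (12)^2) = sqrt(0 + 144) = sqrt(144) = 12
a = 0 and b > 0, so z lies on the positive imaginary axis: θ = 90°
z = 12(cos 90° + i sin 90°)


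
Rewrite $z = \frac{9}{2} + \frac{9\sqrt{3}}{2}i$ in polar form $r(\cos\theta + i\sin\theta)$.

r = |z| = sqrt(a^2 + b^2) = sqrt((9/2)^2 + (9*sqrt(3)/2)^2) = sqrt(81/4 + 243/4) = sqrt(81) = 9
θ = arctan(b/a) = arctan(7.7942/4.5) (quadrant-adjusted) = 60°
z = 9(cos 60° + i sin 60°)


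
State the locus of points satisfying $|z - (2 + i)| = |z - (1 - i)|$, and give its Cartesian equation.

|z - z1| = |z - z2| means z is equidistant from z1 and z2,
i.e. the perpendicular bisector of the segment from (2, 1) to (1, -1) (midpoint (3/2, 0)).
With z = x + yi, square both sides:
(x - 2)^2 + (y - 1)^2 = (x - 1)^2 + (y - (-1))^2
The x^2 and y^2 terms cancel: -2x + (-4)y = 2 - 5 = -3
Simplify: 2x + 4y = 3
Locus: Perpendicular bisector of the segment from (2, 1) to (1, -1): the line 2x + 4y = 3


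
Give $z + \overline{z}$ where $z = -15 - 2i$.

z + conjugate(z) = (a + bi) + (a - bi) = 2a
= 2 * (-15) = -30


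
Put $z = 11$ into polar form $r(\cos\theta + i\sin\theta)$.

r = |z| = sqrt(a^2 + b^2) = sqrt((11)^2 + (0)^2) = sqrt(121 + 0) = sqrt(121) = 11
b = 0 and a > 0, so z lies on the positive real axis: θ = 0°
z = 11(cos 0° + i sin 0°)


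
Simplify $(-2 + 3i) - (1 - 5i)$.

(-2 - 1) + (3 - (-5))i = -3 + 8i


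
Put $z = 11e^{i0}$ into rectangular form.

a = r cos θ = 11 * 1 = 11
b = r sin θ = 11 * 0 = 0
z = 11


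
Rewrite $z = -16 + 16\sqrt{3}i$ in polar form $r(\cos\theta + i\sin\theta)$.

r = |z| = sqrt(a^2 + b^2) = sqrt((-16)^2 + (16*sqrt(3))^2) = sqrt(256 + 768) = sqrt(1024) = 32
θ = arctan(b/a) = arctan(27.7128/-16) (quadrant-adjusted) = 120°
z = 32(cos 120° + i sin 120°)


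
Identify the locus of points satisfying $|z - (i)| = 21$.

|z - z0| = r describes a circle centered at z0 with radius r
Here z0 = i and r = 21
Locus: Circle centered at (0, 1) with radius 21


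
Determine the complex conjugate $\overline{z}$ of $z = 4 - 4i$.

If z = a + bi, then conjugate(z) = a - bi
conjugate(4 - 4i) = 4 + 4i


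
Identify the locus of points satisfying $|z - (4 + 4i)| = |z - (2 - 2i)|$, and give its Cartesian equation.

|z - z1| = |z - z2| means z is equidistant from z1 and z2,
i.e. the perpendicular bisector of the segment from (4, 4) to (2, -2) (midpoint (3, 1)).
With z = x + yi, square both sides:
(x - 4)^2 + (y - 4)^2 = (x - 2)^2 + (y - (-2))^2
The x^2 and y^2 terms cancel: -4x + (-12)y = 8 - 32 = -24
Simplify: x + 3y = 6
Locus: Perpendicular bisector of the segment from (4, 4) to (2, -2): the line x + 3y = 6


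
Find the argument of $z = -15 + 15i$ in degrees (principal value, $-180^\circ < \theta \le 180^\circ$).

θ = arctan(b/a) = arctan(15/-15) (quadrant-adjusted) = 135°


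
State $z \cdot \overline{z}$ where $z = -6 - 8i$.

z * conjugate(z) = |z|^2 = a^2 + b^2
= (-6)^2 + (-8)^2 = 100


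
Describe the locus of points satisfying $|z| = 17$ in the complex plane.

|z| = 17 means sqrt(x^2 + y^2) = 17
This is a circle of radius 17 centered at the origin


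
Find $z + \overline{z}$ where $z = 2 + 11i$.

z + conjugate(z) = (a + bi) + (a - bi) = 2a
= 2 * 2 = 4


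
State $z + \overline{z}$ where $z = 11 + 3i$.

z + conjugate(z) = (a + bi) + (a - bi) = 2a
= 2 * 11 = 22


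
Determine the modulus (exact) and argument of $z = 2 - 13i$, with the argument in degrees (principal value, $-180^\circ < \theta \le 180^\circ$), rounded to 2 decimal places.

|z| = sqrt(2^2 + (-13)^2) = sqrt(173)
arg(z) = arctan(b/a) = arctan(-13/2) (quadrant-adjusted) = -81.25°


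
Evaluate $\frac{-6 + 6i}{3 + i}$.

Multiply numerator and denominator by conjugate (3 - i):
= (-6 + 6i)(3 - i) / (3^2 + 1^2)
= (-12 + 24i) / 10
Divide through by 2: (-6 + 12i) / 5
= -6/5 + (12/5)i


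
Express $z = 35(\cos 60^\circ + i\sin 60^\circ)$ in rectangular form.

a = r cos θ = 35 * 1/2 = 35/2
b = r sin θ = 35 * sqrt(3)/2 = 35*sqrt(3)/2
z = 35/2 + (35*sqrt(3)/2)i


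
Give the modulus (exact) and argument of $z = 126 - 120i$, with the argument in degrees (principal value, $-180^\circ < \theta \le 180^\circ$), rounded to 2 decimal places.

|z| = sqrt(126^2 + (-120)^2) = 174
arg(z) = arctan(b/a) = arctan(-120/126) (quadrant-adjusted) = -43.60°


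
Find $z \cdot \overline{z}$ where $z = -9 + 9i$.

z * conjugate(z) = |z|^2 = a^2 + b^2
= (-9)^2 + 9^2 = 162


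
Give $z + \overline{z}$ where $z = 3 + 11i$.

z + conjugate(z) = (a + bi) + (a - bi) = 2a
= 2 * 3 = 6


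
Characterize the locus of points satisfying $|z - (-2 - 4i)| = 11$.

|z - z0| = r describes a circle centered at z0 with radius r
Here z0 = -2 - 4i and r = 11
Locus: Circle centered at (-2, -4) with radius 11


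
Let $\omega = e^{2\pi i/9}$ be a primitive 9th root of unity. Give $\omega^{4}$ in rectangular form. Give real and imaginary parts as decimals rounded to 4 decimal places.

ω^4 = e^(2πi·4/9) = e^(i·8π/9)
= cos(8π/9) + i sin(8π/9)
= -0.9397 + 0.3420i


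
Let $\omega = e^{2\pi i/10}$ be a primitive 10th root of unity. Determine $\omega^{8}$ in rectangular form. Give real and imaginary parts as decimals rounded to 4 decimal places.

ω^8 = e^(2πi·8/10) = e^(i·8π/5)
= cos(8π/5) + i sin(8π/5)
= 0.3090 - 0.9511i


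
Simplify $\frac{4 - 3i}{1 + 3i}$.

Multiply numerator and denominator by conjugate (1 - 3i):
= (4 - 3i)(1 - 3i) / (1^2 + 3^2)
= (-5 - 15i) / 10
Divide through by 5: (-1 - 3i) / 2
= -1/2 - (3/2)i


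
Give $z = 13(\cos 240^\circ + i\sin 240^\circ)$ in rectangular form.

a = r cos θ = 13 * -1/2 = -13/2
b = r sin θ = 13 * -sqrt(3)/2 = -13*sqrt(3)/2
z = -13/2 - (13*sqrt(3)/2)i


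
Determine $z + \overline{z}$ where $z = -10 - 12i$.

z + conjugate(z) = (a + bi) + (a - bi) = 2a
= 2 * (-10) = -20


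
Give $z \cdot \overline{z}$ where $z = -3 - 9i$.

z * conjugate(z) = |z|^2 = a^2 + b^2
= (-3)^2 + (-9)^2 = 90


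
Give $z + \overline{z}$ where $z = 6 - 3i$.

z + conjugate(z) = (a + bi) + (a - bi) = 2a
= 2 * 6 = 12


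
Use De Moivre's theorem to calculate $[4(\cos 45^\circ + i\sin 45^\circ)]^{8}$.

By De Moivre: z^n = r^n(cos(nθ) + i sin(nθ))
= 4^8(cos(8*45°) + i sin(8*45°))
= 65536(cos 0° + i sin 0°)
= 65536


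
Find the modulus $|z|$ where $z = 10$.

|z| = sqrt(a^2 + b^2) = sqrt(10^2 + 0^2) = sqrt(100) = 10


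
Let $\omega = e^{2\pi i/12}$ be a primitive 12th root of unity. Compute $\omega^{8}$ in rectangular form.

ω^8 = e^(2πi·8/12) = e^(i·4π/3)
= cos(4π/3) + i sin(4π/3)
= -1/2 - (sqrt(3)/2)i


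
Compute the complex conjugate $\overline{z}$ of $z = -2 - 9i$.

If z = a + bi, then conjugate(z) = a - bi
conjugate(-2 - 9i) = -2 + 9i


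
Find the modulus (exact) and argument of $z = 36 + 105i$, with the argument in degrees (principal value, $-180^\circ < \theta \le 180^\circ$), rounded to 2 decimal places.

|z| = sqrt(36^2 + 105^2) = 111
arg(z) = arctan(b/a) = arctan(105/36) (quadrant-adjusted) = 71.08°


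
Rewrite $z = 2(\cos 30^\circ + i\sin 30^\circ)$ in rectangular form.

a = r cos θ = 2 * sqrt(3)/2 = sqrt(3)
b = r sin θ = 2 * 1/2 = 1
z = sqrt(3) + i


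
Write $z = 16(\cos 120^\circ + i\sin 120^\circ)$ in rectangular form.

a = r cos θ = 16 * -1/2 = -8
b = r sin θ = 16 * sqrt(3)/2 = 8*sqrt(3)
z = -8 + 8*sqrt(3)i


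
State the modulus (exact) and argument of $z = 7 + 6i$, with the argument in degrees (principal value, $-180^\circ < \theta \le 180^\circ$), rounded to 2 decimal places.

|z| = sqrt(7^2 + 6^2) = sqrt(85)
arg(z) = arctan(b/a) = arctan(6/7) (quadrant-adjusted) = 40.60°


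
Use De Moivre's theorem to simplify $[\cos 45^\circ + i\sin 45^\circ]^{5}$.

By De Moivre: z^n = r^n(cos(nθ) + i sin(nθ))
= 1^5(cos(5*45°) + i sin(5*45°))
= 1(cos 225° + i sin 225°)
= -sqrt(2)/2 - (sqrt(2)/2)i


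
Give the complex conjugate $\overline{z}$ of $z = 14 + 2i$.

If z = a + bi, then conjugate(z) = a - bi
conjugate(14 + 2i) = 14 - 2i


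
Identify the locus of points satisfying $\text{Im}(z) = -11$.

Im(z) = y where z = x + yi; the equation y = -11 is satisfied by all points with that y-coordinate
Locus: Horizontal line y = -11


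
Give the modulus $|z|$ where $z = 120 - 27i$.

|z| = sqrt(a^2 + b^2) = sqrt(120^2 + (-27)^2) = sqrt(15129) = 123


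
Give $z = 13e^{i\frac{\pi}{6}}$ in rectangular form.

a = r cos θ = 13 * sqrt(3)/2 = 13*sqrt(3)/2
b = r sin θ = 13 * 1/2 = 13/2
z = 13*sqrt(3)/2 + (13/2)i


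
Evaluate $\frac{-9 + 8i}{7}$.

Divisor is real, so divide each part by 7:
= -9/7 + (8/7)i


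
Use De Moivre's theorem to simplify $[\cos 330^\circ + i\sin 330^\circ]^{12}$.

By De Moivre: z^n = r^n(cos(nθ) + i sin(nθ))
= 1^12(cos(12*330°) + i sin(12*330°))
= 1(cos 0° + i sin 0°)
= 1


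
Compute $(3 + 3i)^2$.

(a + bi)^2 = a^2 - b^2 + 2abi
= 3^2 - 3^2 + 2*3*3i
= 18i


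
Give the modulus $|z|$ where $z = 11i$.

|z| = sqrt(a^2 + b^2) = sqrt(0^2 + 11^2) = sqrt(121) = 11


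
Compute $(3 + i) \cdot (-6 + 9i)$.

(a1*a2 - b1*b2) + (a1*b2 + b1*a2)i
= (-18 - 9) + (27 + (-6))i
= -27 + 21i


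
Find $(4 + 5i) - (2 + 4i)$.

(4 - 2) + (5 - 4)i = 2 + i
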